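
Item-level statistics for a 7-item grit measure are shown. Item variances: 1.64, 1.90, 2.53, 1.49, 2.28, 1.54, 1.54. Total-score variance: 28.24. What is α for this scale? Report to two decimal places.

Σσᵢ² = 1.64 + 1.90 + 2.53 + 1.49 + 2.28 + 1.54 + 1.54 = 12.92
α = (k/(k−1))·(1 − Σσᵢ²/total variance) = (7/6)·(1 − 12.92/28.24) = 0.63

α = 0.63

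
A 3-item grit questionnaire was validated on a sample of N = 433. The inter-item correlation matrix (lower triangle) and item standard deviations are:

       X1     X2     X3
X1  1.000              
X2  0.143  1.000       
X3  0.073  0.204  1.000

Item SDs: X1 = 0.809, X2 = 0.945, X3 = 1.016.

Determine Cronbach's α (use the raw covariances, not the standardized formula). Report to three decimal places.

Σσ²ᵢ = 0.809² + 0.945² + 1.016² = 2.5798
Covariances σ_ij = r_ij · s_i · s_j:
  σ(X1,X2) = 0.143 × 0.809 × 0.945 = 0.1093
  σ(X1,X3) = 0.073 × 0.809 × 1.016 = 0.0600
  σ(X2,X3) = 0.204 × 0.945 × 1.016 = 0.1959
σ²_T = Σσ²ᵢ + 2·Σσ_ij = 2.5798 + 2 × 0.3652 = 3.3102
α = (3/2)·(1 − 2.5798/3.3102) = 0.331

α = 0.331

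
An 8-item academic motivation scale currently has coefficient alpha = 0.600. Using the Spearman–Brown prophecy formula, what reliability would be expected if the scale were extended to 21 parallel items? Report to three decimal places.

Length factor m = 21/8 = 2.6250
α' = m·α / (1 + (m−1)·α)
   = 21/8 × 0.600 / (1 + (21/8 − 1) × 0.600)
   = 1.5750 / 1.9750 = 0.797

predicted reliability = 0.797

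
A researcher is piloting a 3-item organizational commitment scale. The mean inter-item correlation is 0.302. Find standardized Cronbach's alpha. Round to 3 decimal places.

Standardized α = k·r̄ / (1 + (k−1)·r̄) = 3 × 0.302 / (1 + 2 × 0.302)
  = 0.9060 / 1.6040 = 0.565

α = 0.565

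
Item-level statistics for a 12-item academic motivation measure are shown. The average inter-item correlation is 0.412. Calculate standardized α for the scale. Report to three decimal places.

standardized α = 0.894

Standardized α = k·r̄ / (1 + (k−1)·r̄) = 12 × 0.412 / (1 + 11 × 0.412)
  = 4.9440 / 5.5320 = 0.894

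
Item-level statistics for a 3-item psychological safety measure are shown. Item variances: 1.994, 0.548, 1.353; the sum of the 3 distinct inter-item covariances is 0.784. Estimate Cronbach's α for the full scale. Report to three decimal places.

Cronbach's α = 0.431

ΣVar(i) = 1.994 + 0.548 + 1.353 = 3.895
Sum of distinct covariances = 0.784
Var(T) = ΣVar(i) + 2·Σcov = 3.895 + 2 × 0.784 = 5.463
α = (3/2)·(1 − 3.895/5.463) = 0.431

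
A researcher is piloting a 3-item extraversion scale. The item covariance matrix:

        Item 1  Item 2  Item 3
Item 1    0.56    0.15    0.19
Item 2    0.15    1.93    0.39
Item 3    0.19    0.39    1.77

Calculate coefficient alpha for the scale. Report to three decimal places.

coefficient alpha = 0.383

Σσᵢ² = 0.56 + 1.93 + 1.77 = 4.26
Sum of off-diagonal covariances = 0.73
Var(T) = 4.26 + 2 × 0.73 = 5.72
α = (k/(k−1))·(1 − Σσᵢ²/Var(T)) = (3/2)·(1 − 4.26/5.72) = 0.383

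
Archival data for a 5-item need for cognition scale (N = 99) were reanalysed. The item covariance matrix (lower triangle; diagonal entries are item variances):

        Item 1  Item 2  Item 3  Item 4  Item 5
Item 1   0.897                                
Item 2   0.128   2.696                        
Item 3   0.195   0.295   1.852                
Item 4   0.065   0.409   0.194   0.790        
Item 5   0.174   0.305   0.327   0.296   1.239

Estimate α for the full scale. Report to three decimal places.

α = 0.487

ΣVar(i) = 0.897 + 2.696 + 1.852 + 0.790 + 1.239 = 7.474
Sum of the distinct covariances = 2.388
total variance = 7.474 + 2 × 2.388 = 12.250
α = (k/(k−1))·(1 − ΣVar(i)/total variance) = (5/4)·(1 − 7.474/12.250) = 0.487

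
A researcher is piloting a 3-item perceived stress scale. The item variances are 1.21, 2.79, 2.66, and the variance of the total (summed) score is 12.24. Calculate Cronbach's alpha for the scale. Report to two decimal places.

sum of item variances = 1.21 + 2.79 + 2.66 = 6.66
α = (k/(k−1))·(1 − sum of item variances/total variance) = (3/2)·(1 − 6.66/12.24) = 0.68

Cronbach's alpha = 0.68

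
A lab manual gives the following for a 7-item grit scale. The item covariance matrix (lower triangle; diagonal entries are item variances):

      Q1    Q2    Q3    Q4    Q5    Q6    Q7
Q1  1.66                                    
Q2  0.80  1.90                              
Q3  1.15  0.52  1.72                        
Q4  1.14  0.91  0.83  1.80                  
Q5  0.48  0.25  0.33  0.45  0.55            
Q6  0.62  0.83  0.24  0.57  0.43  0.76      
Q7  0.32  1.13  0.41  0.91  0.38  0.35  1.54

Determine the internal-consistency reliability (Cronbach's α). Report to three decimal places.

Σσ²ᵢ = 1.66 + 1.90 + 1.72 + 1.80 + 0.55 + 0.76 + 1.54 = 9.93
Σ_{i<j} σ_ij = 13.05
σ²_total = 9.93 + 2 × 13.05 = 36.03
α = (k/(k−1))·(1 − Σσ²ᵢ/σ²_total) = (7/6)·(1 − 9.93/36.03) = 0.845

α = 0.845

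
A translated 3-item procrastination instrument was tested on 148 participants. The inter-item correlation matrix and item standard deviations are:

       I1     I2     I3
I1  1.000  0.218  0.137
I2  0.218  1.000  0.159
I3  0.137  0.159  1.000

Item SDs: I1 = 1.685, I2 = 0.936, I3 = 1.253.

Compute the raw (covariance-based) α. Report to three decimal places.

Σσ²ᵢ = 1.685² + 0.936² + 1.253² = 5.2853
Covariances σ_ij = r_ij · s_i · s_j:
  σ(I1,I2) = 0.218 × 1.685 × 0.936 = 0.3438
  σ(I1,I3) = 0.137 × 1.685 × 1.253 = 0.2892
  σ(I2,I3) = 0.159 × 0.936 × 1.253 = 0.1865
σ²_T = Σσ²ᵢ + 2·Σσ_ij = 5.2853 + 2 × 0.8195 = 6.9243
α = (3/2)·(1 − 5.2853/6.9243) = 0.355

α = 0.355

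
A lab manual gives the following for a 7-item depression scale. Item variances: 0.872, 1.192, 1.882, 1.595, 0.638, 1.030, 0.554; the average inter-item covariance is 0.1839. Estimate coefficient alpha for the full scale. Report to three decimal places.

Σσ²ᵢ = 0.872 + 1.192 + 1.882 + 1.595 + 0.638 + 1.030 + 0.554 = 7.763
Sum of the 21 distinct covariances = 21 × 0.1839 = 3.8619
Var(T) = Σσ²ᵢ + 2·Σcov = 7.763 + 2 × 3.8619 = 15.4868
α = (7/6)·(1 − 7.763/15.4868) = 0.582

coefficient alpha = 0.582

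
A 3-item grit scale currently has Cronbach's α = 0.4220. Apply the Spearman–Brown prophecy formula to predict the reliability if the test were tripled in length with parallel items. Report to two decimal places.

Length factor m = 3
α' = m·α / (1 + (m−1)·α)
   = 3 × 0.4220 / (1 + (3 − 1) × 0.4220)
   = 1.2660 / 1.8440 = 0.69

predicted reliability = 0.69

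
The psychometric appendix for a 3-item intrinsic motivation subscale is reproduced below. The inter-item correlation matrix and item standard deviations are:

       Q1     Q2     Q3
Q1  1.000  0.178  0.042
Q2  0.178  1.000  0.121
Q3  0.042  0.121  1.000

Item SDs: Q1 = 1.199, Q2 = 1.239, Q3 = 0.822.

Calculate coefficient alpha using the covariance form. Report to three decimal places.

α = 0.286

Σσ²ᵢ = 1.199² + 1.239² + 0.822² = 3.6484
Covariances σ_ij = r_ij · s_i · s_j:
  σ(Q1,Q2) = 0.178 × 1.199 × 1.239 = 0.2644
  σ(Q1,Q3) = 0.042 × 1.199 × 0.822 = 0.0414
  σ(Q2,Q3) = 0.121 × 1.239 × 0.822 = 0.1232
σ²_T = Σσ²ᵢ + 2·Σσ_ij = 3.6484 + 2 × 0.4290 = 4.5064
α = (3/2)·(1 − 3.6484/4.5064) = 0.286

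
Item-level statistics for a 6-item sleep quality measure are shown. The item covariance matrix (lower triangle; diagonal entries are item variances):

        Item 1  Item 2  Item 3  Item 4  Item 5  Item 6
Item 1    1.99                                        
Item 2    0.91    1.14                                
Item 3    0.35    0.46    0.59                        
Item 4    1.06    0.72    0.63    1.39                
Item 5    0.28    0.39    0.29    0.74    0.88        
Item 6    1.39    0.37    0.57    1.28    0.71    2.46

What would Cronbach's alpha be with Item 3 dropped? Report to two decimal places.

Remaining items: Item 1, Item 2, Item 4, Item 5, Item 6 (k = 5).
ΣVar(i) = 1.99 + 1.14 + 1.39 + 0.88 + 2.46 = 7.86
σ²_total = 7.86 + 2 × 7.85 = 23.56
α (item deleted) = (5/4)·(1 − 7.86/23.56) = 0.83

Cronbach's alpha = 0.83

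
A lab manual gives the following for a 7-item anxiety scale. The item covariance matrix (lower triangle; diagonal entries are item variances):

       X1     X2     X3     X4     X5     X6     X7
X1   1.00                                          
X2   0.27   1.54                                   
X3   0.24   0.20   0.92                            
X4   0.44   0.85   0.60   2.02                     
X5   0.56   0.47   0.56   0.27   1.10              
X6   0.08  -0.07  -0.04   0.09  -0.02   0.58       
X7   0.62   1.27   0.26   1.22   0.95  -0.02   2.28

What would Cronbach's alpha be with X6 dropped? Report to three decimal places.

Remaining items: X1, X2, X3, X4, X5, X7 (k = 6).
sum of item variances = 1.00 + 1.54 + 0.92 + 2.02 + 1.10 + 2.28 = 8.86
σ²_T = 8.86 + 2 × 8.78 = 26.42
α (item deleted) = (6/5)·(1 − 8.86/26.42) = 0.798

Cronbach's alpha = 0.798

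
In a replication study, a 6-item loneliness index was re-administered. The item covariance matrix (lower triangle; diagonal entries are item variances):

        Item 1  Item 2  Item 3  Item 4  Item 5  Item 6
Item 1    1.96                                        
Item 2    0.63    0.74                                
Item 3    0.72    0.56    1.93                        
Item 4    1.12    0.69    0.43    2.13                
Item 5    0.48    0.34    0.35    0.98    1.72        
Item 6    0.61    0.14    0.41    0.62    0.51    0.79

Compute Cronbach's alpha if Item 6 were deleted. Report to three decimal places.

Remaining items: Item 1, Item 2, Item 3, Item 4, Item 5 (k = 5).
ΣVar(i) = 1.96 + 0.74 + 1.93 + 2.13 + 1.72 = 8.48
Var(T) = 8.48 + 2 × 6.30 = 21.08
α (item deleted) = (5/4)·(1 − 8.48/21.08) = 0.747

Cronbach's alpha = 0.747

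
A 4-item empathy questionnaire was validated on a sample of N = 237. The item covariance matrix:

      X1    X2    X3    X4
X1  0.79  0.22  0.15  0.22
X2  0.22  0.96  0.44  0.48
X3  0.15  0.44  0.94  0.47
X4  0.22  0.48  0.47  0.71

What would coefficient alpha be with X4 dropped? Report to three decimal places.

coefficient alpha = 0.564

Remaining items: X1, X2, X3 (k = 3).
Σσᵢ² = 0.79 + 0.96 + 0.94 = 2.69
σ²_T = 2.69 + 2 × 0.81 = 4.31
α (item deleted) = (3/2)·(1 − 2.69/4.31) = 0.564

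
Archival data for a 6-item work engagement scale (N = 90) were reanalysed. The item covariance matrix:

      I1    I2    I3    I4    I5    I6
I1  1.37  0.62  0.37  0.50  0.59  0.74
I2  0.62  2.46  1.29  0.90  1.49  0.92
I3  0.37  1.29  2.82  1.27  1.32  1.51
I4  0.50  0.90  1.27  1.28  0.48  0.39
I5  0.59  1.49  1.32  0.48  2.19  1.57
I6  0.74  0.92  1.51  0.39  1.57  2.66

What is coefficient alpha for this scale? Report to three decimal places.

Σσ²ᵢ = 1.37 + 2.46 + 2.82 + 1.28 + 2.19 + 2.66 = 12.78
Σ_{i<j} σ_ij = 13.96
Var(T) = 12.78 + 2 × 13.96 = 40.70
α = (k/(k−1))·(1 − Σσ²ᵢ/Var(T)) = (6/5)·(1 − 12.78/40.70) = 0.823

α = 0.823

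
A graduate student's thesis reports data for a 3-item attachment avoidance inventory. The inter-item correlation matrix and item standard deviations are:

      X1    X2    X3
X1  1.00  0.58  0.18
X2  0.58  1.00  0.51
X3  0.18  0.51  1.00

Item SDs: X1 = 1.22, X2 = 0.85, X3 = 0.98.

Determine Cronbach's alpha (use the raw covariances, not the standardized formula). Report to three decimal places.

Σσ²ᵢ = 1.22² + 0.85² + 0.98² = 3.1713
Covariances σ_ij = r_ij · s_i · s_j:
  σ(X1,X2) = 0.58 × 1.22 × 0.85 = 0.6015
  σ(X1,X3) = 0.18 × 1.22 × 0.98 = 0.2152
  σ(X2,X3) = 0.51 × 0.85 × 0.98 = 0.4248
σ²_T = Σσ²ᵢ + 2·Σσ_ij = 3.1713 + 2 × 1.2415 = 5.6543
α = (3/2)·(1 − 3.1713/5.6543) = 0.659

Cronbach's alpha = 0.659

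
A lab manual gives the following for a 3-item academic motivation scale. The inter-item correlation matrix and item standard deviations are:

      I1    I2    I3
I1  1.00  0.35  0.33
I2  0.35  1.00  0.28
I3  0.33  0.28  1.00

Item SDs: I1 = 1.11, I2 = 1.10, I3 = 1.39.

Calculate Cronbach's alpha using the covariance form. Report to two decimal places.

Σσ²ᵢ = 1.11² + 1.10² + 1.39² = 4.3742
Covariances σ_ij = r_ij · s_i · s_j:
  σ(I1,I2) = 0.35 × 1.11 × 1.10 = 0.4274
  σ(I1,I3) = 0.33 × 1.11 × 1.39 = 0.5092
  σ(I2,I3) = 0.28 × 1.10 × 1.39 = 0.4281
σ²_T = Σσ²ᵢ + 2·Σσ_ij = 4.3742 + 2 × 1.3647 = 7.1036
α = (3/2)·(1 − 4.3742/7.1036) = 0.58

Cronbach's alpha = 0.58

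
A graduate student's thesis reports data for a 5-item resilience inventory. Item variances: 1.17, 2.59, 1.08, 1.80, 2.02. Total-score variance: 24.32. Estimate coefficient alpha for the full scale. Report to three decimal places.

ΣVar(i) = 1.17 + 2.59 + 1.08 + 1.80 + 2.02 = 8.66
α = (k/(k−1))·(1 − ΣVar(i)/Var(T)) = (5/4)·(1 − 8.66/24.32) = 0.805

coefficient alpha = 0.805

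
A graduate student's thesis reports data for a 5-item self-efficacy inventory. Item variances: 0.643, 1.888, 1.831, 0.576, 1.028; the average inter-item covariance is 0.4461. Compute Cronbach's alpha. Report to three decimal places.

ΣVar(i) = 0.643 + 1.888 + 1.831 + 0.576 + 1.028 = 5.966
Sum of the 10 distinct covariances = 10 × 0.4461 = 4.4610
Var(T) = ΣVar(i) + 2·Σcov = 5.966 + 2 × 4.4610 = 14.8880
α = (5/4)·(1 − 5.966/14.8880) = 0.749

α = 0.749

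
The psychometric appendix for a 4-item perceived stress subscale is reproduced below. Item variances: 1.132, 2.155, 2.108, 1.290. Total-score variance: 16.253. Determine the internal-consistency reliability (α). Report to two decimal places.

sum of item variances = 1.132 + 2.155 + 2.108 + 1.290 = 6.685
α = (k/(k−1))·(1 − sum of item variances/Var(T)) = (4/3)·(1 − 6.685/16.253) = 0.78

α = 0.78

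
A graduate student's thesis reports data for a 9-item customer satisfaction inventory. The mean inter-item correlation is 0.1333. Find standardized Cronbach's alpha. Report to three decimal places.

Standardized α = k·r̄ / (1 + (k−1)·r̄) = 9 × 0.1333 / (1 + 8 × 0.1333)
  = 1.1997 / 2.0664 = 0.581

α = 0.581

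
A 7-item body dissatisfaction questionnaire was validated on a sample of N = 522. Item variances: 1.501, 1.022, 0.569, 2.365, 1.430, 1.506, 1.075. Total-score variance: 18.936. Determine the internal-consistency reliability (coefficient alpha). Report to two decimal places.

α = 0.58

sum of item variances = 1.501 + 1.022 + 0.569 + 2.365 + 1.430 + 1.506 + 1.075 = 9.468
α = (k/(k−1))·(1 − sum of item variances/σ²_T) = (7/6)·(1 − 9.468/18.936) = 0.58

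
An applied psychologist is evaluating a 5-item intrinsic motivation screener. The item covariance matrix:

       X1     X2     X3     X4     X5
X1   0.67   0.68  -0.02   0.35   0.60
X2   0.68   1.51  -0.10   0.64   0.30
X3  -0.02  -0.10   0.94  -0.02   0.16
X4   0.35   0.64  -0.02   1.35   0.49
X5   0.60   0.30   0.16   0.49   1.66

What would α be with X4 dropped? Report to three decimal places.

α = 0.539

Remaining items: X1, X2, X3, X5 (k = 4).
sum of item variances = 0.67 + 1.51 + 0.94 + 1.66 = 4.78
σ²_T = 4.78 + 2 × 1.62 = 8.02
α (item deleted) = (4/3)·(1 − 4.78/8.02) = 0.539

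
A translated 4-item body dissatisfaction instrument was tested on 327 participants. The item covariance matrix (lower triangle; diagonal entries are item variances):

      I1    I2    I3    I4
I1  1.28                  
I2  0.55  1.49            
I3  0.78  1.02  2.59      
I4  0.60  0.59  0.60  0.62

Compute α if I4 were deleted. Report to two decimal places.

α = 0.70

Remaining items: I1, I2, I3 (k = 3).
sum of item variances = 1.28 + 1.49 + 2.59 = 5.36
σ²_T = 5.36 + 2 × 2.35 = 10.06
α (item deleted) = (3/2)·(1 − 5.36/10.06) = 0.70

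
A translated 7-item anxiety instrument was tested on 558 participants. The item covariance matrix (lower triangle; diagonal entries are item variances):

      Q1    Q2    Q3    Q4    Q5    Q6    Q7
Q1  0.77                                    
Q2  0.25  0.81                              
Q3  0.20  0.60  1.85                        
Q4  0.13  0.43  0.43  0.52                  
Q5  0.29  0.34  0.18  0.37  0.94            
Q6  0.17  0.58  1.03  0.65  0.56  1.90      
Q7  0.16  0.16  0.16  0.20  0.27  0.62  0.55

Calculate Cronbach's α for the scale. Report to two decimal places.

Σσ²ᵢ = 0.77 + 0.81 + 1.85 + 0.52 + 0.94 + 1.90 + 0.55 = 7.34
Sum of off-diagonal covariances = 7.78
σ²_total = 7.34 + 2 × 7.78 = 22.90
α = (k/(k−1))·(1 − Σσ²ᵢ/σ²_total) = (7/6)·(1 − 7.34/22.90) = 0.79

Cronbach's α = 0.79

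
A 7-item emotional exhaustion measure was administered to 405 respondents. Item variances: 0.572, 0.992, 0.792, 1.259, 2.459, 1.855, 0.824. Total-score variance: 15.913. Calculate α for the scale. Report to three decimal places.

ΣVar(i) = 0.572 + 0.992 + 0.792 + 1.259 + 2.459 + 1.855 + 0.824 = 8.753
α = (k/(k−1))·(1 − ΣVar(i)/σ²_total) = (7/6)·(1 − 8.753/15.913) = 0.525

α = 0.525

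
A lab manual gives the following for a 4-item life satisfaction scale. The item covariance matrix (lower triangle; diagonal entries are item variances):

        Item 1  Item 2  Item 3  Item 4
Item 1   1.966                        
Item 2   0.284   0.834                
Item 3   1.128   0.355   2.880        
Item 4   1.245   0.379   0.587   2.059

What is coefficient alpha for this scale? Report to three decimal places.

α = 0.676

Σσ²ᵢ = 1.966 + 0.834 + 2.880 + 2.059 = 7.739
Sum of the distinct covariances = 3.978
σ²_T = 7.739 + 2 × 3.978 = 15.695
α = (k/(k−1))·(1 − Σσ²ᵢ/σ²_T) = (4/3)·(1 − 7.739/15.695) = 0.676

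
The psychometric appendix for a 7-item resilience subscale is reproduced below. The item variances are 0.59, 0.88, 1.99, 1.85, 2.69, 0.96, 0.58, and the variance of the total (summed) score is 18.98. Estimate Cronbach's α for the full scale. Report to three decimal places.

Σσᵢ² = 0.59 + 0.88 + 1.99 + 1.85 + 2.69 + 0.96 + 0.58 = 9.54
α = (k/(k−1))·(1 − Σσᵢ²/σ²_total) = (7/6)·(1 − 9.54/18.98) = 0.580

α = 0.580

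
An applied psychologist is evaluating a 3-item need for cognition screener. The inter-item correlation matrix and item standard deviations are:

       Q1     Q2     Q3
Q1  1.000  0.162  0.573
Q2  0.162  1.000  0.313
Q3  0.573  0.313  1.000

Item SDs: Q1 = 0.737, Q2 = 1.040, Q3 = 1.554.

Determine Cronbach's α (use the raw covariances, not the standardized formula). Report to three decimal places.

Σσ²ᵢ = 0.737² + 1.040² + 1.554² = 4.0397
Covariances σ_ij = r_ij · s_i · s_j:
  σ(Q1,Q2) = 0.162 × 0.737 × 1.040 = 0.1242
  σ(Q1,Q3) = 0.573 × 0.737 × 1.554 = 0.6563
  σ(Q2,Q3) = 0.313 × 1.040 × 1.554 = 0.5059
σ²_T = Σσ²ᵢ + 2·Σσ_ij = 4.0397 + 2 × 1.2864 = 6.6125
α = (3/2)·(1 − 4.0397/6.6125) = 0.584

Cronbach's α = 0.584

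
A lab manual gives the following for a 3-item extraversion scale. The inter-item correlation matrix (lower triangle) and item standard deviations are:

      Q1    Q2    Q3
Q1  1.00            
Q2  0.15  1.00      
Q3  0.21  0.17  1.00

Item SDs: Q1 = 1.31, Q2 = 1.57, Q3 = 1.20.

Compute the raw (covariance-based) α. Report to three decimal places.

α = 0.382

Σσ²ᵢ = 1.31² + 1.57² + 1.20² = 5.6210
Covariances σ_ij = r_ij · s_i · s_j:
  σ(Q1,Q2) = 0.15 × 1.31 × 1.57 = 0.3085
  σ(Q1,Q3) = 0.21 × 1.31 × 1.20 = 0.3301
  σ(Q2,Q3) = 0.17 × 1.57 × 1.20 = 0.3203
σ²_T = Σσ²ᵢ + 2·Σσ_ij = 5.6210 + 2 × 0.9589 = 7.5388
α = (3/2)·(1 − 5.6210/7.5388) = 0.382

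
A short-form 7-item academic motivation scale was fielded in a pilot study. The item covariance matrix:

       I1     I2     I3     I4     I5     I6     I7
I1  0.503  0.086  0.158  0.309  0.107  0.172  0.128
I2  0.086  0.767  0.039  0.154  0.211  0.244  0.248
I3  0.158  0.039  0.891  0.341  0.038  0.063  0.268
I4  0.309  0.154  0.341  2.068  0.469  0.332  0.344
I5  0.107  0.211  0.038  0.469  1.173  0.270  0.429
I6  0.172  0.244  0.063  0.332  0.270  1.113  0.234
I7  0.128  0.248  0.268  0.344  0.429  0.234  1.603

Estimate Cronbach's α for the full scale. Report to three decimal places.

Cronbach's α = 0.623

Σσ²ᵢ = 0.503 + 0.767 + 0.891 + 2.068 + 1.173 + 1.113 + 1.603 = 8.118
Sum of the distinct covariances = 4.644
σ²_T = 8.118 + 2 × 4.644 = 17.406
α = (k/(k−1))·(1 − Σσ²ᵢ/σ²_T) = (7/6)·(1 − 8.118/17.406) = 0.623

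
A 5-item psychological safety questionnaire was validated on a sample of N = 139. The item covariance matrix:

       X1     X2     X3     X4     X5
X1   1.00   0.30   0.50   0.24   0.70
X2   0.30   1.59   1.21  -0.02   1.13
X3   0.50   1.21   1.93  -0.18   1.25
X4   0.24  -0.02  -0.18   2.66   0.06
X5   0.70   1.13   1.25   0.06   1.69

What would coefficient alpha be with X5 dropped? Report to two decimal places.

Remaining items: X1, X2, X3, X4 (k = 4).
ΣVar(i) = 1.00 + 1.59 + 1.93 + 2.66 = 7.18
Var(T) = 7.18 + 2 × 2.05 = 11.28
α (item deleted) = (4/3)·(1 − 7.18/11.28) = 0.48

coefficient alpha = 0.48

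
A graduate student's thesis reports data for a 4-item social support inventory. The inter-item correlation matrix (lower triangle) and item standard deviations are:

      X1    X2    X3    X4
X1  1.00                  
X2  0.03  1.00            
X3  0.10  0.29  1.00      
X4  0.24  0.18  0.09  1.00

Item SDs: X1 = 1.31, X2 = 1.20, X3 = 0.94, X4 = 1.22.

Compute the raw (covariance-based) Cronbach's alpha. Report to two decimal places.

Σσ²ᵢ = 1.31² + 1.20² + 0.94² + 1.22² = 5.5281
Covariances σ_ij = r_ij · s_i · s_j:
  σ(X1,X2) = 0.03 × 1.31 × 1.20 = 0.0472
  σ(X1,X3) = 0.10 × 1.31 × 0.94 = 0.1231
  σ(X1,X4) = 0.24 × 1.31 × 1.22 = 0.3836
  σ(X2,X3) = 0.29 × 1.20 × 0.94 = 0.3271
  σ(X2,X4) = 0.18 × 1.20 × 1.22 = 0.2635
  σ(X3,X4) = 0.09 × 0.94 × 1.22 = 0.1032
σ²_T = Σσ²ᵢ + 2·Σσ_ij = 5.5281 + 2 × 1.2477 = 8.0235
α = (4/3)·(1 − 5.5281/8.0235) = 0.41

Cronbach's alpha = 0.41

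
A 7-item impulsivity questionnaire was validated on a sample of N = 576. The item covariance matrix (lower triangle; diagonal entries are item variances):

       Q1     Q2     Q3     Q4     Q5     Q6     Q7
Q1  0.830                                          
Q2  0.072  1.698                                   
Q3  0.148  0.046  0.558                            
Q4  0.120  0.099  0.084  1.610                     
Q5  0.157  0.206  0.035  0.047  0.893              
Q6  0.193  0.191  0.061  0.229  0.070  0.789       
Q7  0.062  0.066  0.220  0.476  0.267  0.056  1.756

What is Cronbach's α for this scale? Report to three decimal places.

Cronbach's α = 0.486

Σσᵢ² = 0.830 + 1.698 + 0.558 + 1.610 + 0.893 + 0.789 + 1.756 = 8.134
Σ_{i<j} σ_ij = 2.905
σ²_total = 8.134 + 2 × 2.905 = 13.944
α = (k/(k−1))·(1 − Σσᵢ²/σ²_total) = (7/6)·(1 − 8.134/13.944) = 0.486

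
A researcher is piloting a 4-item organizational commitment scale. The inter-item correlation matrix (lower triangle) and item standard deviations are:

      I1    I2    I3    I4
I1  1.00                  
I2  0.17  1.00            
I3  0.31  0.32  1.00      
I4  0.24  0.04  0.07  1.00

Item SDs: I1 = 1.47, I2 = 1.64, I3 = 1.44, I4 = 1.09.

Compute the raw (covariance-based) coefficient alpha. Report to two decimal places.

coefficient alpha = 0.49

Σσ²ᵢ = 1.47² + 1.64² + 1.44² + 1.09² = 8.1122
Covariances σ_ij = r_ij · s_i · s_j:
  σ(I1,I2) = 0.17 × 1.47 × 1.64 = 0.4098
  σ(I1,I3) = 0.31 × 1.47 × 1.44 = 0.6562
  σ(I1,I4) = 0.24 × 1.47 × 1.09 = 0.3846
  σ(I2,I3) = 0.32 × 1.64 × 1.44 = 0.7557
  σ(I2,I4) = 0.04 × 1.64 × 1.09 = 0.0715
  σ(I3,I4) = 0.07 × 1.44 × 1.09 = 0.1099
σ²_T = Σσ²ᵢ + 2·Σσ_ij = 8.1122 + 2 × 2.3877 = 12.8876
α = (4/3)·(1 − 8.1122/12.8876) = 0.49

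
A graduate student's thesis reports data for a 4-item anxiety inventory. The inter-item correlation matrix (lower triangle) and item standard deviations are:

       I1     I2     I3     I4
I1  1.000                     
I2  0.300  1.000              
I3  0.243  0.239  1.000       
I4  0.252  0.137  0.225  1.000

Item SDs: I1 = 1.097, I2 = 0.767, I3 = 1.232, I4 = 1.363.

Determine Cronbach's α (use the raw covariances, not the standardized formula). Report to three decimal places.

Σσ²ᵢ = 1.097² + 0.767² + 1.232² + 1.363² = 5.1673
Covariances σ_ij = r_ij · s_i · s_j:
  σ(I1,I2) = 0.300 × 1.097 × 0.767 = 0.2524
  σ(I1,I3) = 0.243 × 1.097 × 1.232 = 0.3284
  σ(I1,I4) = 0.252 × 1.097 × 1.363 = 0.3768
  σ(I2,I3) = 0.239 × 0.767 × 1.232 = 0.2258
  σ(I2,I4) = 0.137 × 0.767 × 1.363 = 0.1432
  σ(I3,I4) = 0.225 × 1.232 × 1.363 = 0.3778
σ²_T = Σσ²ᵢ + 2·Σσ_ij = 5.1673 + 2 × 1.7044 = 8.5761
α = (4/3)·(1 − 5.1673/8.5761) = 0.530

Cronbach's α = 0.530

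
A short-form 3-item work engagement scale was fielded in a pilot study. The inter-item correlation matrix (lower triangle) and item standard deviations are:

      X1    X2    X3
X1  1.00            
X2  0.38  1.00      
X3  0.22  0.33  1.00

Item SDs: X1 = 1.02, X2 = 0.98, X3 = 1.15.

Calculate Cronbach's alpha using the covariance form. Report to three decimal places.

α = 0.567

Σσ²ᵢ = 1.02² + 0.98² + 1.15² = 3.3233
Covariances σ_ij = r_ij · s_i · s_j:
  σ(X1,X2) = 0.38 × 1.02 × 0.98 = 0.3798
  σ(X1,X3) = 0.22 × 1.02 × 1.15 = 0.2581
  σ(X2,X3) = 0.33 × 0.98 × 1.15 = 0.3719
σ²_T = Σσ²ᵢ + 2·Σσ_ij = 3.3233 + 2 × 1.0098 = 5.3429
α = (3/2)·(1 − 3.3233/5.3429) = 0.567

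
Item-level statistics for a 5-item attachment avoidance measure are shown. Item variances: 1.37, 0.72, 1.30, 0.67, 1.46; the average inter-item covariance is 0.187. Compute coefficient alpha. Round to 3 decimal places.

sum of item variances = 1.37 + 0.72 + 1.30 + 0.67 + 1.46 = 5.52
Sum of the 10 distinct covariances = 10 × 0.187 = 1.870
σ²_total = sum of item variances + 2·Σcov = 5.52 + 2 × 1.870 = 9.260
α = (5/4)·(1 − 5.52/9.260) = 0.505

coefficient alpha = 0.505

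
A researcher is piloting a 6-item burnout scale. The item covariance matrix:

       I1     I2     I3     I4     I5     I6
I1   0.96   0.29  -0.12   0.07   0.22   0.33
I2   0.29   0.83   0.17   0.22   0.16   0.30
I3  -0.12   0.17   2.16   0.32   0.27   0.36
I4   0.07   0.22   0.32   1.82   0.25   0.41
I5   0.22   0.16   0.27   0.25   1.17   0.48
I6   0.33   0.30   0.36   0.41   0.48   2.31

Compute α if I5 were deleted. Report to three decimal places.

Remaining items: I1, I2, I3, I4, I6 (k = 5).
Σσᵢ² = 0.96 + 0.83 + 2.16 + 1.82 + 2.31 = 8.08
Var(T) = 8.08 + 2 × 2.35 = 12.78
α (item deleted) = (5/4)·(1 − 8.08/12.78) = 0.460

α = 0.460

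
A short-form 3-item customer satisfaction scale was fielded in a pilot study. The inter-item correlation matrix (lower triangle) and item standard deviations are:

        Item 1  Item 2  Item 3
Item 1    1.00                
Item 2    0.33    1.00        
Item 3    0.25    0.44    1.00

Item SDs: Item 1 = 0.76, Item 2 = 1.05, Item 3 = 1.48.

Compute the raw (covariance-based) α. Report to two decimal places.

α = 0.58

Σσ²ᵢ = 0.76² + 1.05² + 1.48² = 3.8705
Covariances σ_ij = r_ij · s_i · s_j:
  σ(Item 1,Item 2) = 0.33 × 0.76 × 1.05 = 0.2633
  σ(Item 1,Item 3) = 0.25 × 0.76 × 1.48 = 0.2812
  σ(Item 2,Item 3) = 0.44 × 1.05 × 1.48 = 0.6838
σ²_T = Σσ²ᵢ + 2·Σσ_ij = 3.8705 + 2 × 1.2283 = 6.3271
α = (3/2)·(1 − 3.8705/6.3271) = 0.58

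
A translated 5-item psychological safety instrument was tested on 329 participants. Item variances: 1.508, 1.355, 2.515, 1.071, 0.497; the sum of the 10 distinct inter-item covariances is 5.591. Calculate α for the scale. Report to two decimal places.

α = 0.77

Σσᵢ² = 1.508 + 1.355 + 2.515 + 1.071 + 0.497 = 6.946
Sum of distinct covariances = 5.591
σ²_total = Σσᵢ² + 2·Σcov = 6.946 + 2 × 5.591 = 18.128
α = (5/4)·(1 − 6.946/18.128) = 0.77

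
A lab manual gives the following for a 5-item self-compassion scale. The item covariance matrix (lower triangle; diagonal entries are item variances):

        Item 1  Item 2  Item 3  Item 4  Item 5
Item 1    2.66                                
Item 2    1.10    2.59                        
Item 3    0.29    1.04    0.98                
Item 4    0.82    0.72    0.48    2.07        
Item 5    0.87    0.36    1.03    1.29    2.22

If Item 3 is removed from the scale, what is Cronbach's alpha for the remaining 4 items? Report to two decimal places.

Remaining items: Item 1, Item 2, Item 4, Item 5 (k = 4).
Σσᵢ² = 2.66 + 2.59 + 2.07 + 2.22 = 9.54
total variance = 9.54 + 2 × 5.16 = 19.86
α (item deleted) = (4/3)·(1 − 9.54/19.86) = 0.69

Cronbach's alpha = 0.69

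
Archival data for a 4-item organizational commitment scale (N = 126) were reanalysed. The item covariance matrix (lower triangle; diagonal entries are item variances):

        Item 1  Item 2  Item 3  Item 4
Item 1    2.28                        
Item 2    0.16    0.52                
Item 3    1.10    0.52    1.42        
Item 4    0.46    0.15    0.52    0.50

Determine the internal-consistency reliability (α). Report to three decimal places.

α = 0.736

Σσ²ᵢ = 2.28 + 0.52 + 1.42 + 0.50 = 4.72
Sum of off-diagonal covariances = 2.91
total variance = 4.72 + 2 × 2.91 = 10.54
α = (k/(k−1))·(1 − Σσ²ᵢ/total variance) = (4/3)·(1 − 4.72/10.54) = 0.736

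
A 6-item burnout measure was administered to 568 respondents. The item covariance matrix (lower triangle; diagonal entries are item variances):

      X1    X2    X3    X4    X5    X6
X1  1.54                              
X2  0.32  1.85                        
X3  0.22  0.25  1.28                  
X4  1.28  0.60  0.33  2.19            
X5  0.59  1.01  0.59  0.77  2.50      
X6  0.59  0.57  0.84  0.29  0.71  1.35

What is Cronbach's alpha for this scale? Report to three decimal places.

Σσᵢ² = 1.54 + 1.85 + 1.28 + 2.19 + 2.50 + 1.35 = 10.71
Sum of the distinct covariances = 8.96
σ²_total = 10.71 + 2 × 8.96 = 28.63
α = (k/(k−1))·(1 − Σσᵢ²/σ²_total) = (6/5)·(1 − 10.71/28.63) = 0.751

α = 0.751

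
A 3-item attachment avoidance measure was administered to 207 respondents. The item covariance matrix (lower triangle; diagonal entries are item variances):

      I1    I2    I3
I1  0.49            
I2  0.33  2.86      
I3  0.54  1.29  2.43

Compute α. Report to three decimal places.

α = 0.642

ΣVar(i) = 0.49 + 2.86 + 2.43 = 5.78
Sum of the distinct covariances = 2.16
Var(T) = 5.78 + 2 × 2.16 = 10.10
α = (k/(k−1))·(1 − ΣVar(i)/Var(T)) = (3/2)·(1 − 5.78/10.10) = 0.642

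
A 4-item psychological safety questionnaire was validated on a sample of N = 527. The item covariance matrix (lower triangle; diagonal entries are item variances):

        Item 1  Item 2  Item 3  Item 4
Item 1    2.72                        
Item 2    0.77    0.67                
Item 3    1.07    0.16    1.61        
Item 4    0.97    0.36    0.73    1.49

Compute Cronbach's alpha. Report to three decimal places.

sum of item variances = 2.72 + 0.67 + 1.61 + 1.49 = 6.49
Sum of the distinct covariances = 4.06
total variance = 6.49 + 2 × 4.06 = 14.61
α = (k/(k−1))·(1 − sum of item variances/total variance) = (4/3)·(1 − 6.49/14.61) = 0.741

α = 0.741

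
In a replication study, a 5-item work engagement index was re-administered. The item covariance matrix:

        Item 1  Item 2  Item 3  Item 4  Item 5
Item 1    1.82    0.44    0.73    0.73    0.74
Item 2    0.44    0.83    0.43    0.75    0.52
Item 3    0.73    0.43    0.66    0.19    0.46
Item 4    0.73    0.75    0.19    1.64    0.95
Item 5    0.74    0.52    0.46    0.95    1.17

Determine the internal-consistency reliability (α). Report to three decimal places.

α = 0.825

Σσᵢ² = 1.82 + 0.83 + 0.66 + 1.64 + 1.17 = 6.12
Σ_{i<j} σ_ij = 5.94
Var(T) = 6.12 + 2 × 5.94 = 18.00
α = (k/(k−1))·(1 − Σσᵢ²/Var(T)) = (5/4)·(1 − 6.12/18.00) = 0.825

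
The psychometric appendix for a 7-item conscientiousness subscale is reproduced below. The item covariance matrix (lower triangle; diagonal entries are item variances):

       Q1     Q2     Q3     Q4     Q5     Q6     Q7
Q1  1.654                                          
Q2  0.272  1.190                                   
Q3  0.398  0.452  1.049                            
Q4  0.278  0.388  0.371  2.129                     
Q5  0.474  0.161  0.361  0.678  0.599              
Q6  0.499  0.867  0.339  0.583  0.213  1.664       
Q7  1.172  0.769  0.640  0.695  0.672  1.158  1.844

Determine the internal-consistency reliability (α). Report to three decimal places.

α = 0.809

Σσᵢ² = 1.654 + 1.190 + 1.049 + 2.129 + 0.599 + 1.664 + 1.844 = 10.129
Σ_{i<j} σ_ij = 11.440
σ²_total = 10.129 + 2 × 11.440 = 33.009
α = (k/(k−1))·(1 − Σσᵢ²/σ²_total) = (7/6)·(1 − 10.129/33.009) = 0.809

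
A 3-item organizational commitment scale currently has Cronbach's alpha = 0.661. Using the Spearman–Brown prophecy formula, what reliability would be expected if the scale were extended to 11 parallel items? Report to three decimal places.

predicted reliability = 0.877

Length factor m = 11/3 = 3.6667
α' = m·α / (1 + (m−1)·α)
   = 11/3 × 0.661 / (1 + (11/3 − 1) × 0.661)
   = 2.4237 / 2.7627 = 0.877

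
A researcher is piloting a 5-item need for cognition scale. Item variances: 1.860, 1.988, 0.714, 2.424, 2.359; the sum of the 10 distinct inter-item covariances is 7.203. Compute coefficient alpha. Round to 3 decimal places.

coefficient alpha = 0.758

ΣVar(i) = 1.860 + 1.988 + 0.714 + 2.424 + 2.359 = 9.345
Sum of distinct covariances = 7.203
total variance = ΣVar(i) + 2·Σcov = 9.345 + 2 × 7.203 = 23.751
α = (5/4)·(1 − 9.345/23.751) = 0.758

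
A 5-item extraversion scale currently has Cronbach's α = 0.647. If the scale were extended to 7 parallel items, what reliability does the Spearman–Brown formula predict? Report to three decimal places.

Length factor m = 7/5 = 1.4000
α' = m·α / (1 + (m−1)·α)
   = 7/5 × 0.647 / (1 + (7/5 − 1) × 0.647)
   = 0.9058 / 1.2588 = 0.720

predicted reliability = 0.720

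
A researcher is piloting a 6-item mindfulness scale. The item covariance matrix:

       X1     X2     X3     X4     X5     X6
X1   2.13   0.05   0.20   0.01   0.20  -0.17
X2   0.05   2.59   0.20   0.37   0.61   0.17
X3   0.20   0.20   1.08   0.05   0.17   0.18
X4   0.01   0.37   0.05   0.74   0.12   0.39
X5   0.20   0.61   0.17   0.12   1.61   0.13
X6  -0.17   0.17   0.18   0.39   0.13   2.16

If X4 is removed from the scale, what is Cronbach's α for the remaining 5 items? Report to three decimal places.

α = 0.333

Remaining items: X1, X2, X3, X5, X6 (k = 5).
sum of item variances = 2.13 + 2.59 + 1.08 + 1.61 + 2.16 = 9.57
σ²_T = 9.57 + 2 × 1.74 = 13.05
α (item deleted) = (5/4)·(1 − 9.57/13.05) = 0.333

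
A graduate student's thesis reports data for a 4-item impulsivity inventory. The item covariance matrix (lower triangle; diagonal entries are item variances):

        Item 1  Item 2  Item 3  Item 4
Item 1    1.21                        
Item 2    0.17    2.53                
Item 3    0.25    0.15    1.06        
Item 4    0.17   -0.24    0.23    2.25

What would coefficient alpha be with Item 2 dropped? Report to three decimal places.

α = 0.335

Remaining items: Item 1, Item 3, Item 4 (k = 3).
ΣVar(i) = 1.21 + 1.06 + 2.25 = 4.52
σ²_total = 4.52 + 2 × 0.65 = 5.82
α (item deleted) = (3/2)·(1 − 4.52/5.82) = 0.335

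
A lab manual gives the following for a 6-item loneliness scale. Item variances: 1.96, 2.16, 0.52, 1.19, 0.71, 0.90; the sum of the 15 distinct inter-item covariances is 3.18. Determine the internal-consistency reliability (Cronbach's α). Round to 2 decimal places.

Cronbach's α = 0.55

Σσᵢ² = 1.96 + 2.16 + 0.52 + 1.19 + 0.71 + 0.90 = 7.44
Sum of distinct covariances = 3.18
σ²_total = Σσᵢ² + 2·Σcov = 7.44 + 2 × 3.18 = 13.80
α = (6/5)·(1 − 7.44/13.80) = 0.55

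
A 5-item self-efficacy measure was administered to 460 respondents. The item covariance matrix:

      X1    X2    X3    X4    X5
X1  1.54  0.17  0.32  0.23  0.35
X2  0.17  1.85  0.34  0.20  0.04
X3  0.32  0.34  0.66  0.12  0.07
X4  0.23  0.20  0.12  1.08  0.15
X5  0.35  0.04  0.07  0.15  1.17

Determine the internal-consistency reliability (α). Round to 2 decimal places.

Σσᵢ² = 1.54 + 1.85 + 0.66 + 1.08 + 1.17 = 6.30
Sum of off-diagonal covariances = 1.99
σ²_total = 6.30 + 2 × 1.99 = 10.28
α = (k/(k−1))·(1 − Σσᵢ²/σ²_total) = (5/4)·(1 − 6.30/10.28) = 0.48

α = 0.48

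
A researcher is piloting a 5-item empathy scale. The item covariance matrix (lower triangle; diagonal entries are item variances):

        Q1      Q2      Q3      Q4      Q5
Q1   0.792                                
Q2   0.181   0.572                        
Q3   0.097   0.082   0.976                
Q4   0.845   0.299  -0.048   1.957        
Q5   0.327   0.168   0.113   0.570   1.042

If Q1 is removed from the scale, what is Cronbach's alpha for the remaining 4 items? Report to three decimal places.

Remaining items: Q2, Q3, Q4, Q5 (k = 4).
sum of item variances = 0.572 + 0.976 + 1.957 + 1.042 = 4.547
total variance = 4.547 + 2 × 1.184 = 6.915
α (item deleted) = (4/3)·(1 − 4.547/6.915) = 0.457

Cronbach's alpha = 0.457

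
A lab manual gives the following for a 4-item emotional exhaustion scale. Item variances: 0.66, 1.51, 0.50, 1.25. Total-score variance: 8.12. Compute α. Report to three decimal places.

Σσᵢ² = 0.66 + 1.51 + 0.50 + 1.25 = 3.92
α = (k/(k−1))·(1 − Σσᵢ²/Var(T)) = (4/3)·(1 − 3.92/8.12) = 0.690

α = 0.690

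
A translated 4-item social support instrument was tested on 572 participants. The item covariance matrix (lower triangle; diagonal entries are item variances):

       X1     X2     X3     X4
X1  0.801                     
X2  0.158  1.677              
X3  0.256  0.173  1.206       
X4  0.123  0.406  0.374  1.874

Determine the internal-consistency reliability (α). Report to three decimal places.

α = 0.465

Σσ²ᵢ = 0.801 + 1.677 + 1.206 + 1.874 = 5.558
Sum of off-diagonal covariances = 1.490
Var(T) = 5.558 + 2 × 1.490 = 8.538
α = (k/(k−1))·(1 − Σσ²ᵢ/Var(T)) = (4/3)·(1 − 5.558/8.538) = 0.465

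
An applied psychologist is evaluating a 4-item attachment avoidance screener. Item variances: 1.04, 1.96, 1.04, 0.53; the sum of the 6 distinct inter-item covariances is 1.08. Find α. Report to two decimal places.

Σσᵢ² = 1.04 + 1.96 + 1.04 + 0.53 = 4.57
Sum of distinct covariances = 1.08
Var(T) = Σσᵢ² + 2·Σcov = 4.57 + 2 × 1.08 = 6.73
α = (4/3)·(1 − 4.57/6.73) = 0.43

α = 0.43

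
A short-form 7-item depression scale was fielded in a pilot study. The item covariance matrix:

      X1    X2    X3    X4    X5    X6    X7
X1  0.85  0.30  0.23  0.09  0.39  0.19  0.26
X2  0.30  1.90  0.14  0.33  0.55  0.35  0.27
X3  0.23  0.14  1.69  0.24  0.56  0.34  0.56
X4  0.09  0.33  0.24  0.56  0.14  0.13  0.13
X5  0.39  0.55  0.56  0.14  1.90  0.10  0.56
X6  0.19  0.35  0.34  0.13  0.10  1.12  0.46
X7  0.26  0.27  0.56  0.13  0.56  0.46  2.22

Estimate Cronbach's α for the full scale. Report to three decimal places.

sum of item variances = 0.85 + 1.90 + 1.69 + 0.56 + 1.90 + 1.12 + 2.22 = 10.24
Σ_{i<j} σ_ij = 6.32
total variance = 10.24 + 2 × 6.32 = 22.88
α = (k/(k−1))·(1 − sum of item variances/total variance) = (7/6)·(1 − 10.24/22.88) = 0.645

α = 0.645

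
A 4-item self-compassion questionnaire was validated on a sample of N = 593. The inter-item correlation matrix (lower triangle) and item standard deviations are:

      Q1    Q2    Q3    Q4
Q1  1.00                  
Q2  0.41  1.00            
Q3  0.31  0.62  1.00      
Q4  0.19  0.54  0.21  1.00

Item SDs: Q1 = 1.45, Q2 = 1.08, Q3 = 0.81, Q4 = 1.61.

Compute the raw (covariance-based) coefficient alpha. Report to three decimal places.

Σσ²ᵢ = 1.45² + 1.08² + 0.81² + 1.61² = 6.5171
Covariances σ_ij = r_ij · s_i · s_j:
  σ(Q1,Q2) = 0.41 × 1.45 × 1.08 = 0.6421
  σ(Q1,Q3) = 0.31 × 1.45 × 0.81 = 0.3641
  σ(Q1,Q4) = 0.19 × 1.45 × 1.61 = 0.4436
  σ(Q2,Q3) = 0.62 × 1.08 × 0.81 = 0.5424
  σ(Q2,Q4) = 0.54 × 1.08 × 1.61 = 0.9390
  σ(Q3,Q4) = 0.21 × 0.81 × 1.61 = 0.2739
σ²_T = Σσ²ᵢ + 2·Σσ_ij = 6.5171 + 2 × 3.2051 = 12.9273
α = (4/3)·(1 − 6.5171/12.9273) = 0.661

α = 0.661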